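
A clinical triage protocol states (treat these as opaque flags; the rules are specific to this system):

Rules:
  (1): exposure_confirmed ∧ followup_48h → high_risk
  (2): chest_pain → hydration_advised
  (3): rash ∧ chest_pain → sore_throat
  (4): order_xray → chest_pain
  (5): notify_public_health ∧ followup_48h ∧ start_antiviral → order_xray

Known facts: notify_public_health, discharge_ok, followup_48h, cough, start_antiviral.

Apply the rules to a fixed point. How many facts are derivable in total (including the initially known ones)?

8

[1] (5) [notify_public_health ∧ followup_48h ∧ start_antiviral → order_xray]. ⇒ new: order_xray.
[2] (4) [order_xray → chest_pain]. ⇒ new: chest_pain.
[3] (2) [chest_pain → hydration_advised]. ⇒ new: hydration_advised.
Closure: {chest_pain, cough, discharge_ok, followup_48h, hydration_advised, notify_public_health, order_xray, start_antiviral} — 8 facts.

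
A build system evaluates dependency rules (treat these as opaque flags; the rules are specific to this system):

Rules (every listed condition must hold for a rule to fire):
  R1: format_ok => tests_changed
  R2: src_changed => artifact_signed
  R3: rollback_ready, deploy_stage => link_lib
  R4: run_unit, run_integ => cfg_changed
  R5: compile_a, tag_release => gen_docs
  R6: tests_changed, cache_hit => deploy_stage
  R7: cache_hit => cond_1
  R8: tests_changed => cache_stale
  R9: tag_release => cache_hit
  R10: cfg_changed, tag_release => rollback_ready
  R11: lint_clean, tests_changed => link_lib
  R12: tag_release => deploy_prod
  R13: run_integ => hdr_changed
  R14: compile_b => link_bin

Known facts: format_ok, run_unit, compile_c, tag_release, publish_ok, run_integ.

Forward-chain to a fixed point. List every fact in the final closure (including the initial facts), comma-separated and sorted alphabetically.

cache_hit, cache_stale, cfg_changed, compile_c, cond_1, deploy_prod, deploy_stage, format_ok, hdr_changed, link_lib, publish_ok, rollback_ready, run_integ, run_unit, tag_release, tests_changed

Round 1 — R1, R4, R9, R12, R13, derive tests_changed, cfg_changed, cache_hit, deploy_prod, hdr_changed.
Round 2 — R6, R7, R8, R10, derive deploy_stage, cond_1, cache_stale, rollback_ready.
Round 3 — R3, derive link_lib.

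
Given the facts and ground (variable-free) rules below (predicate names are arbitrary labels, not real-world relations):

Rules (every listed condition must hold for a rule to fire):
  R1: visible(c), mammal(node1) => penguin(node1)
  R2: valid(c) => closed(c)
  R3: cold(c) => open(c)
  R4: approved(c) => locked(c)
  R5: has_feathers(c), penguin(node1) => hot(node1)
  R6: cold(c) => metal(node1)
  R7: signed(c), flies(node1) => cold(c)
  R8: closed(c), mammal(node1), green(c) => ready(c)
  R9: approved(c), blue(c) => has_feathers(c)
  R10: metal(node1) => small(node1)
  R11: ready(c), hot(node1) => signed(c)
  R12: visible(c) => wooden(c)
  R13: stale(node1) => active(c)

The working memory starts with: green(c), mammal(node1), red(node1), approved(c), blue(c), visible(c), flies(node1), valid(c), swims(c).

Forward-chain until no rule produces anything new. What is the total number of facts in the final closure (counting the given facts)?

21

Round 1 — R1, R2, R4, R9, R12, derive penguin(node1), closed(c), locked(c), has_feathers(c), wooden(c).
Round 2 — R5, R8, derive hot(node1), ready(c).
Round 3 — R11, derive signed(c).
Round 4 — R7, derive cold(c).
Round 5 — R3, R6, derive open(c), metal(node1).
Round 6 — R10, derive small(node1).
Closure: {approved(c), blue(c), closed(c), cold(c), flies(node1), green(c), has_feathers(c), hot(node1), locked(c), mammal(node1), metal(node1), open(c), penguin(node1), ready(c), red(node1), signed(c), small(node1), swims(c), valid(c), visible(c), wooden(c)} — 21 facts.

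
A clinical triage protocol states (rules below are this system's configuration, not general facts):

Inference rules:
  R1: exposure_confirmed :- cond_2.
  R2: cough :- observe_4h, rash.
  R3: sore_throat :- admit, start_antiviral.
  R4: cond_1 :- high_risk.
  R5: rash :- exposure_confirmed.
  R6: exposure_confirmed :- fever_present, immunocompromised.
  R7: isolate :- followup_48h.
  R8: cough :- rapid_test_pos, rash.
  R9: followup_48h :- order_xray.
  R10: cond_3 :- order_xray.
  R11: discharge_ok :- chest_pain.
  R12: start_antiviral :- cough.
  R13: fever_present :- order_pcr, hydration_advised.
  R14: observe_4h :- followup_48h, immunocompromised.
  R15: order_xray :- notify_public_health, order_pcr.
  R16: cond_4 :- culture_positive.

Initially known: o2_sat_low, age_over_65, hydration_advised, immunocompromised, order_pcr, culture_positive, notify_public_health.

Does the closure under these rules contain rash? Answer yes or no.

yes

Round 1: R13 [fever_present :- order_pcr, hydration_advised.]; R15 [order_xray :- notify_public_health, order_pcr.]; R16 [cond_4 :- culture_positive.]. New: fever_present, order_xray, cond_4.
Round 2: R6 [exposure_confirmed :- fever_present, immunocompromised.]; R9 [followup_48h :- order_xray.]; R10 [cond_3 :- order_xray.]. New: exposure_confirmed, followup_48h, cond_3.
Round 3: R5 [rash :- exposure_confirmed.]; R7 [isolate :- followup_48h.]; R14 [observe_4h :- followup_48h, immunocompromised.]. New: rash, isolate, observe_4h.
Round 4: R2 [cough :- observe_4h, rash.]. New: cough.
Round 5: R12 [start_antiviral :- cough.]. New: start_antiviral.
rash appears in round 3, so it is derivable.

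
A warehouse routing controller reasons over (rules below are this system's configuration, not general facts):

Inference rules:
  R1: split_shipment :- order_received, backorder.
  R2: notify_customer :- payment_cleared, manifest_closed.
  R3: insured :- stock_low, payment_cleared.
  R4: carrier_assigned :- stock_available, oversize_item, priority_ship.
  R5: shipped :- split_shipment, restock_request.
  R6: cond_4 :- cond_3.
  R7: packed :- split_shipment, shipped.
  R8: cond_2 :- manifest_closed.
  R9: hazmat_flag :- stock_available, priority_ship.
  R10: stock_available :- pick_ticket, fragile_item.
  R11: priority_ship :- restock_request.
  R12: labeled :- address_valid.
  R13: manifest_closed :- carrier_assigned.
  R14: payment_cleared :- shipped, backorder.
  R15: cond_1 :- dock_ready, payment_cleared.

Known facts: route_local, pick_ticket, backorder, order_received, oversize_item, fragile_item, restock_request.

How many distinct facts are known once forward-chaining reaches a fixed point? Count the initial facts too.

18

Round 1 — R1, R10, R11, derive split_shipment, stock_available, priority_ship.
Round 2 — R4, R5, R9, derive carrier_assigned, shipped, hazmat_flag.
Round 3 — R7, R13, R14, derive packed, manifest_closed, payment_cleared.
Round 4 — R2, R8, derive notify_customer, cond_2.
Closure: {backorder, carrier_assigned, cond_2, fragile_item, hazmat_flag, manifest_closed, notify_customer, order_received, oversize_item, packed, payment_cleared, pick_ticket, priority_ship, restock_request, route_local, shipped, split_shipment, stock_available} — 18 facts.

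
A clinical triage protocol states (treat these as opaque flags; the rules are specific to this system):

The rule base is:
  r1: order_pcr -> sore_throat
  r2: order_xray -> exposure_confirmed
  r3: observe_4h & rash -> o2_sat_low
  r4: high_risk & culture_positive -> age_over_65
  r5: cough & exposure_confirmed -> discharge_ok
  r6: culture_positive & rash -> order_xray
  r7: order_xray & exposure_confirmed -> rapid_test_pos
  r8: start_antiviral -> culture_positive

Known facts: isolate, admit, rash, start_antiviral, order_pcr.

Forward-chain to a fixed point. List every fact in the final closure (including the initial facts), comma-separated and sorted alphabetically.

Round 1 — r1, r8, derive sore_throat, culture_positive.
Round 2 — r6, derive order_xray.
Round 3 — r2, derive exposure_confirmed.
Round 4 — r7, derive rapid_test_pos.

admit, culture_positive, exposure_confirmed, isolate, order_pcr, order_xray, rapid_test_pos, rash, sore_throat, start_antiviral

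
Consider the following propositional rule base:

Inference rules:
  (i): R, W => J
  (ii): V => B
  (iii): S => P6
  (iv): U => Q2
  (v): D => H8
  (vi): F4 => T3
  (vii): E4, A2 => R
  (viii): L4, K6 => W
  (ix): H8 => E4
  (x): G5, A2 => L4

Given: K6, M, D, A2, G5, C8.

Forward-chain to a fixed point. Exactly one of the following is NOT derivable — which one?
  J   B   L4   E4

Round 1 — (v), (x), derive H8, L4.
Round 2 — (viii), (ix), derive W, E4.
Round 3 — (vii), derive R.
Round 4 — (i), derive J.
Derived: J (round 4), E4 (round 2), L4 (round 1). B never appears in any round.

B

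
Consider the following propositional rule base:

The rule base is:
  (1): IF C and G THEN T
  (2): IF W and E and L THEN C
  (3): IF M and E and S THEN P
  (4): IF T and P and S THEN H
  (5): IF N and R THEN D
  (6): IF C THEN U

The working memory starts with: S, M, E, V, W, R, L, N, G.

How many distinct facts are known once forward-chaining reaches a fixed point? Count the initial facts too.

Round 1 fires (2), (3), (5), giving C, P, D.
Round 2 fires (1), (6), giving T, U.
Round 3 fires (4), giving H.
Closure: {C, D, E, G, H, L, M, N, P, R, S, T, U, V, W} — 15 facts.

15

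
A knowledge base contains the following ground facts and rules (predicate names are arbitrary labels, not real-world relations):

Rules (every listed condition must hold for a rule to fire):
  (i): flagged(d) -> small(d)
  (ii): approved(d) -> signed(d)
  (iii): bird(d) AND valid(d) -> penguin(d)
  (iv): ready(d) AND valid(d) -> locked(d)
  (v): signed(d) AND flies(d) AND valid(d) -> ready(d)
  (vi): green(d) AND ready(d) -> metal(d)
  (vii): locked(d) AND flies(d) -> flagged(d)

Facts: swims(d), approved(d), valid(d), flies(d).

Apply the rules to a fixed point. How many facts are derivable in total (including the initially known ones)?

9

Round 1 — (ii), derive signed(d).
Round 2 — (v), derive ready(d).
Round 3 — (iv), derive locked(d).
Round 4 — (vii), derive flagged(d).
Round 5 — (i), derive small(d).
Closure: {approved(d), flagged(d), flies(d), locked(d), ready(d), signed(d), small(d), swims(d), valid(d)} — 9 facts.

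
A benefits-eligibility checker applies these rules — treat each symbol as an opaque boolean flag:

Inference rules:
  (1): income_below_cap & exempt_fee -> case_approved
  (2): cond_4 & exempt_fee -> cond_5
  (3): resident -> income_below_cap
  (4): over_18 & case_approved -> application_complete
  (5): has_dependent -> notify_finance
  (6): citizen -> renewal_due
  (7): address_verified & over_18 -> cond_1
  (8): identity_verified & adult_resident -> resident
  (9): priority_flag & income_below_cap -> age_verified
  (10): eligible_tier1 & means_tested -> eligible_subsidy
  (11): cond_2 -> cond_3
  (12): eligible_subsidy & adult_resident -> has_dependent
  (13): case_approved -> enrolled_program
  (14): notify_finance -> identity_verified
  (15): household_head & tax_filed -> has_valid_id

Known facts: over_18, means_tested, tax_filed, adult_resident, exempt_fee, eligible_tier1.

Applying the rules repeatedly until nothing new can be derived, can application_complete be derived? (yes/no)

Round 1 fires (10), giving eligible_subsidy.
Round 2 fires (12), giving has_dependent.
Round 3 fires (5), giving notify_finance.
Round 4 fires (14), giving identity_verified.
Round 5 fires (8), giving resident.
Round 6 fires (3), giving income_below_cap.
Round 7 fires (1), giving case_approved.
Round 8 fires (4), (13), giving application_complete, enrolled_program.
application_complete appears in round 8, so it is derivable.

yes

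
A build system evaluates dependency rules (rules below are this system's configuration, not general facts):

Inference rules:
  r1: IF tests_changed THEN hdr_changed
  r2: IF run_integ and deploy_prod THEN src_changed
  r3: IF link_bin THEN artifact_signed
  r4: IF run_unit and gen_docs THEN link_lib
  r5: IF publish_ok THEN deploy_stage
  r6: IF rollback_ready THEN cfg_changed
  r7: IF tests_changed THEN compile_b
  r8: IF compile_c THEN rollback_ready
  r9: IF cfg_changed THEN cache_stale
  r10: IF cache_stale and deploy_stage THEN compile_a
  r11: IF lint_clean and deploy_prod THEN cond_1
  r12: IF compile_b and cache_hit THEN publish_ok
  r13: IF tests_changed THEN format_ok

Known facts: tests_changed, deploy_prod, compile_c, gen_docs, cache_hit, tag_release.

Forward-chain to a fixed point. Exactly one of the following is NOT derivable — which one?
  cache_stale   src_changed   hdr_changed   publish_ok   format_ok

Round 1: r1 [IF tests_changed THEN hdr_changed]; r7 [IF tests_changed THEN compile_b]; r8 [IF compile_c THEN rollback_ready]; r13 [IF tests_changed THEN format_ok]. New: hdr_changed, compile_b, rollback_ready, format_ok.
Round 2: r6 [IF rollback_ready THEN cfg_changed]; r12 [IF compile_b and cache_hit THEN publish_ok]. New: cfg_changed, publish_ok.
Round 3: r5 [IF publish_ok THEN deploy_stage]; r9 [IF cfg_changed THEN cache_stale]. New: deploy_stage, cache_stale.
Round 4: r10 [IF cache_stale and deploy_stage THEN compile_a]. New: compile_a.
Derived: hdr_changed (round 1), cache_stale (round 3), format_ok (round 1), publish_ok (round 2). src_changed never appears in any round.

src_changed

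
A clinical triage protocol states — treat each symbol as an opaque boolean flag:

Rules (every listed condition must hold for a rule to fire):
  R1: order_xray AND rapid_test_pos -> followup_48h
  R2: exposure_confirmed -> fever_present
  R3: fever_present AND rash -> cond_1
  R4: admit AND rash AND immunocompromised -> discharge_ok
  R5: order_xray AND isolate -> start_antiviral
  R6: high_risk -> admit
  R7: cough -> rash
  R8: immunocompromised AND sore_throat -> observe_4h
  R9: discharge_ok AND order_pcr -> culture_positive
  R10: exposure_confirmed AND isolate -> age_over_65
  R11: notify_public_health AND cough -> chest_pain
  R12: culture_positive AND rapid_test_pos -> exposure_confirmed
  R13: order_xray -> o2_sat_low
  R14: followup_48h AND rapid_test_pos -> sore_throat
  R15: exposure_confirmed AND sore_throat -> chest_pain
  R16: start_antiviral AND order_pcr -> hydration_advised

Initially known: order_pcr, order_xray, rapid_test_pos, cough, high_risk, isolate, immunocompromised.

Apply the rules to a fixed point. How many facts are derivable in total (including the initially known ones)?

Round 1: R1 [order_xray AND rapid_test_pos -> followup_48h]; R5 [order_xray AND isolate -> start_antiviral]; R6 [high_risk -> admit]; R7 [cough -> rash]; R13 [order_xray -> o2_sat_low]. Adds followup_48h, start_antiviral, admit, rash, o2_sat_low.
Round 2: R4 [admit AND rash AND immunocompromised -> discharge_ok]; R14 [followup_48h AND rapid_test_pos -> sore_throat]; R16 [start_antiviral AND order_pcr -> hydration_advised]. Adds discharge_ok, sore_throat, hydration_advised.
Round 3: R8 [immunocompromised AND sore_throat -> observe_4h]; R9 [discharge_ok AND order_pcr -> culture_positive]. Adds observe_4h, culture_positive.
Round 4: R12 [culture_positive AND rapid_test_pos -> exposure_confirmed]. Adds exposure_confirmed.
Round 5: R2 [exposure_confirmed -> fever_present]; R10 [exposure_confirmed AND isolate -> age_over_65]; R15 [exposure_confirmed AND sore_throat -> chest_pain]. Adds fever_present, age_over_65, chest_pain.
Round 6: R3 [fever_present AND rash -> cond_1]. Adds cond_1.
Closure: {admit, age_over_65, chest_pain, cond_1, cough, culture_positive, discharge_ok, exposure_confirmed, fever_present, followup_48h, high_risk, hydration_advised, immunocompromised, isolate, o2_sat_low, observe_4h, order_pcr, order_xray, rapid_test_pos, rash, sore_throat, start_antiviral} — 22 facts.

22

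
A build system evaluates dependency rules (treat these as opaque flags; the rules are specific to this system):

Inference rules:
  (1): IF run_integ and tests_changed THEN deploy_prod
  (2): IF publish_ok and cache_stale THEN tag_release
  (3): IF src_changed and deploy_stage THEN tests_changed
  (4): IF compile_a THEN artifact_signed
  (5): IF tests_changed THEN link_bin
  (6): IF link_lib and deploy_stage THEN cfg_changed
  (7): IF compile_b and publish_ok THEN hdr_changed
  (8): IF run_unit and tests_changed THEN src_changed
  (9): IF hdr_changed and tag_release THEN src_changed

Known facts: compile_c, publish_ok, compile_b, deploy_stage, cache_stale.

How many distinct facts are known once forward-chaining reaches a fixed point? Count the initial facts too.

Round 1 — (2), (7), derive tag_release, hdr_changed.
Round 2 — (9), derive src_changed.
Round 3 — (3), derive tests_changed.
Round 4 — (5), derive link_bin.
Closure: {cache_stale, compile_b, compile_c, deploy_stage, hdr_changed, link_bin, publish_ok, src_changed, tag_release, tests_changed} — 10 facts.

10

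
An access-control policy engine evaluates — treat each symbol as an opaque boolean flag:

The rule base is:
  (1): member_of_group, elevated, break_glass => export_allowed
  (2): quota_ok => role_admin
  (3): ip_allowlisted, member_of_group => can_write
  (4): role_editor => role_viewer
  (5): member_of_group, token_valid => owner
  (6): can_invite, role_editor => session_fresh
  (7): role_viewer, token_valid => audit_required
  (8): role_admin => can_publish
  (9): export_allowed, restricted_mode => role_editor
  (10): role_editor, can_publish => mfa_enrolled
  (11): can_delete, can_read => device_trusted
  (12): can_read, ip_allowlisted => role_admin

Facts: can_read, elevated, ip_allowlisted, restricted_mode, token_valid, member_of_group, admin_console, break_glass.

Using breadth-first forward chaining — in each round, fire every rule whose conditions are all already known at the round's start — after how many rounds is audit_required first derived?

4

Round 1: (1) [member_of_group, elevated, break_glass => export_allowed]; (3) [ip_allowlisted, member_of_group => can_write]; (5) [member_of_group, token_valid => owner]; (12) [can_read, ip_allowlisted => role_admin]. New: export_allowed, can_write, owner, role_admin.
Round 2: (8) [role_admin => can_publish]; (9) [export_allowed, restricted_mode => role_editor]. New: can_publish, role_editor.
Round 3: (4) [role_editor => role_viewer]; (10) [role_editor, can_publish => mfa_enrolled]. New: role_viewer, mfa_enrolled.
Round 4: (7) [role_viewer, token_valid => audit_required]. New: audit_required.
audit_required first appears in round 4.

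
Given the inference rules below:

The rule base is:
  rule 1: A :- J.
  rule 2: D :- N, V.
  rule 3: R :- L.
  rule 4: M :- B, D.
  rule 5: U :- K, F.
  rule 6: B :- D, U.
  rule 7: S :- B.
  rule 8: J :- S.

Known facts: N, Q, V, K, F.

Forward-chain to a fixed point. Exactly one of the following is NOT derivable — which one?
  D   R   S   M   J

R

Round 1 fires rule 2, rule 5, giving D, U.
Round 2 fires rule 6, giving B.
Round 3 fires rule 4, rule 7, giving M, S.
Round 4 fires rule 8, giving J.
Round 5 fires rule 1, giving A.
Derived: J (round 4), S (round 3), D (round 1), M (round 3). R never appears in any round.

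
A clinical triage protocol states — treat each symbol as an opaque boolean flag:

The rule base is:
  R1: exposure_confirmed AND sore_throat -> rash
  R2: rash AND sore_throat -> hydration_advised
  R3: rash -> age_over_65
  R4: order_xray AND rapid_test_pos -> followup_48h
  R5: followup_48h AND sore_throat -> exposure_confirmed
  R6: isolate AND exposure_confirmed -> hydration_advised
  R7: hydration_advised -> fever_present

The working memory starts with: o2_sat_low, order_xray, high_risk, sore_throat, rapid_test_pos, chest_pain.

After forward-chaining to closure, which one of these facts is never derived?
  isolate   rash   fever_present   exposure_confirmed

Round 1 fires R4, giving followup_48h.
Round 2 fires R5, giving exposure_confirmed.
Round 3 fires R1, giving rash.
Round 4 fires R2, R3, giving hydration_advised, age_over_65.
Round 5 fires R7, giving fever_present.
Derived: rash (round 3), fever_present (round 5), exposure_confirmed (round 2). isolate never appears in any round.

isolate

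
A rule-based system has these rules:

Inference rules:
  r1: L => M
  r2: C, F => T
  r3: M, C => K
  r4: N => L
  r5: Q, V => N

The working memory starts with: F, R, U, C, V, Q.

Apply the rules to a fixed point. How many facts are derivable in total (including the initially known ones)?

Round 1: r2 [C, F => T]; r5 [Q, V => N]. Adds T, N.
Round 2: r4 [N => L]. Adds L.
Round 3: r1 [L => M]. Adds M.
Round 4: r3 [M, C => K]. Adds K.
Closure: {C, F, K, L, M, N, Q, R, T, U, V} — 11 facts.

11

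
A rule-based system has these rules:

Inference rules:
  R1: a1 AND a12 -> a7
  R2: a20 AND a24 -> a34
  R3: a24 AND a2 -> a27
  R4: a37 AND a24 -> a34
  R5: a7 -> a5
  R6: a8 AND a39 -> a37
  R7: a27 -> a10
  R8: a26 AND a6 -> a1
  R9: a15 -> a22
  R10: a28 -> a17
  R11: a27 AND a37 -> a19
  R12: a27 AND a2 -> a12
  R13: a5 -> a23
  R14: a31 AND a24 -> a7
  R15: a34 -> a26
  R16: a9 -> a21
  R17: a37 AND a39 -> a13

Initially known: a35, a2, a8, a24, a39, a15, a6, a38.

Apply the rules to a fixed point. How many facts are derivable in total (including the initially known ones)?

21

Round 1 — R3, R6, R9, derive a27, a37, a22.
Round 2 — R4, R7, R11, R12, R17, derive a34, a10, a19, a12, a13.
Round 3 — R15, derive a26.
Round 4 — R8, derive a1.
Round 5 — R1, derive a7.
Round 6 — R5, derive a5.
Round 7 — R13, derive a23.
Closure: {a1, a10, a12, a13, a15, a19, a2, a22, a23, a24, a26, a27, a34, a35, a37, a38, a39, a5, a6, a7, a8} — 21 facts.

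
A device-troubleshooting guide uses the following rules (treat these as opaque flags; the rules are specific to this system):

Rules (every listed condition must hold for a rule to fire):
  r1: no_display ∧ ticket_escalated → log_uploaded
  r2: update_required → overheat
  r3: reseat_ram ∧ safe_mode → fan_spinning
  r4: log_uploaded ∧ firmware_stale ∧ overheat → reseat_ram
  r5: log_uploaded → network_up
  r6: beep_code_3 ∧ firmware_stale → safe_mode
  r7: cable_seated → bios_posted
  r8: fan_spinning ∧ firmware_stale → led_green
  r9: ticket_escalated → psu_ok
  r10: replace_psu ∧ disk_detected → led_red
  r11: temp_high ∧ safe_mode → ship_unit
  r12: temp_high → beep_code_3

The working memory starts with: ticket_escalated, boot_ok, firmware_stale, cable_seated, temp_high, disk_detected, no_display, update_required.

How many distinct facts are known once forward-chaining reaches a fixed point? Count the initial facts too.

Round 1: r1 [no_display ∧ ticket_escalated → log_uploaded]; r2 [update_required → overheat]; r7 [cable_seated → bios_posted]; r9 [ticket_escalated → psu_ok]; r12 [temp_high → beep_code_3]. New: log_uploaded, overheat, bios_posted, psu_ok, beep_code_3.
Round 2: r4 [log_uploaded ∧ firmware_stale ∧ overheat → reseat_ram]; r5 [log_uploaded → network_up]; r6 [beep_code_3 ∧ firmware_stale → safe_mode]. New: reseat_ram, network_up, safe_mode.
Round 3: r3 [reseat_ram ∧ safe_mode → fan_spinning]; r11 [temp_high ∧ safe_mode → ship_unit]. New: fan_spinning, ship_unit.
Round 4: r8 [fan_spinning ∧ firmware_stale → led_green]. New: led_green.
Closure: {beep_code_3, bios_posted, boot_ok, cable_seated, disk_detected, fan_spinning, firmware_stale, led_green, log_uploaded, network_up, no_display, overheat, psu_ok, reseat_ram, safe_mode, ship_unit, temp_high, ticket_escalated, update_required} — 19 facts.

19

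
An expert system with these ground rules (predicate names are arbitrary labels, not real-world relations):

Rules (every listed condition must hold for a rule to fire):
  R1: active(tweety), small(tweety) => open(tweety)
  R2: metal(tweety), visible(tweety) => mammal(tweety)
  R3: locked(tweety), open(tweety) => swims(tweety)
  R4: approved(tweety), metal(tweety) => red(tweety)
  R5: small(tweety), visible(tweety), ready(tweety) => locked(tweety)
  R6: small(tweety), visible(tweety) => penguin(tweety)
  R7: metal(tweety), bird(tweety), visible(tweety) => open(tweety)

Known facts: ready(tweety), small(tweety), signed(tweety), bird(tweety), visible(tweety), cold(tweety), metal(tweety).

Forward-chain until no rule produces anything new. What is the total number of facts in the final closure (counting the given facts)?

[1] R2 [metal(tweety), visible(tweety) => mammal(tweety)]; R5 [small(tweety), visible(tweety), ready(tweety) => locked(tweety)]; R6 [small(tweety), visible(tweety) => penguin(tweety)]; R7 [metal(tweety), bird(tweety), visible(tweety) => open(tweety)]. ⇒ new: mammal(tweety), locked(tweety), penguin(tweety), open(tweety).
[2] R3 [locked(tweety), open(tweety) => swims(tweety)]. ⇒ new: swims(tweety).
Closure: {bird(tweety), cold(tweety), locked(tweety), mammal(tweety), metal(tweety), open(tweety), penguin(tweety), ready(tweety), signed(tweety), small(tweety), swims(tweety), visible(tweety)} — 12 facts.

12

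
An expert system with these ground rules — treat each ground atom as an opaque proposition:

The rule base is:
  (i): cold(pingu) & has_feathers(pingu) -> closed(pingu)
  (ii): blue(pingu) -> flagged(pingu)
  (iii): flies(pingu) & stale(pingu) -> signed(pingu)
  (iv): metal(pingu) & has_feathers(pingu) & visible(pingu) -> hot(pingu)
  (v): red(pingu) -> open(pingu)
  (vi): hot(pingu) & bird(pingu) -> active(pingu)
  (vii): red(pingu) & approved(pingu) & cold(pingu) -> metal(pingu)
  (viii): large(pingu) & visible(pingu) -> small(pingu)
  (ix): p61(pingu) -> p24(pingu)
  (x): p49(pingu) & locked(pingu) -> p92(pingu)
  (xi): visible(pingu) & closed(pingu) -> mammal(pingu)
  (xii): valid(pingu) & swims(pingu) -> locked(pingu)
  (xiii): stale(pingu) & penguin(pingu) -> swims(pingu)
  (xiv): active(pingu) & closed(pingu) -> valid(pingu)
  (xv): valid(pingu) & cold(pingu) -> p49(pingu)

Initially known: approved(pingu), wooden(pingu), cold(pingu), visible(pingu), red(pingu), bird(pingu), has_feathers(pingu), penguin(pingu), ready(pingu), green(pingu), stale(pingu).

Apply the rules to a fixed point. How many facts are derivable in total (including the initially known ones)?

Round 1 — (i), (v), (vii), (xiii), derive closed(pingu), open(pingu), metal(pingu), swims(pingu).
Round 2 — (iv), (xi), derive hot(pingu), mammal(pingu).
Round 3 — (vi), derive active(pingu).
Round 4 — (xiv), derive valid(pingu).
Round 5 — (xii), (xv), derive locked(pingu), p49(pingu).
Round 6 — (x), derive p92(pingu).
Closure: {active(pingu), approved(pingu), bird(pingu), closed(pingu), cold(pingu), green(pingu), has_feathers(pingu), hot(pingu), locked(pingu), mammal(pingu), metal(pingu), open(pingu), p49(pingu), p92(pingu), penguin(pingu), ready(pingu), red(pingu), stale(pingu), swims(pingu), valid(pingu), visible(pingu), wooden(pingu)} — 22 facts.

22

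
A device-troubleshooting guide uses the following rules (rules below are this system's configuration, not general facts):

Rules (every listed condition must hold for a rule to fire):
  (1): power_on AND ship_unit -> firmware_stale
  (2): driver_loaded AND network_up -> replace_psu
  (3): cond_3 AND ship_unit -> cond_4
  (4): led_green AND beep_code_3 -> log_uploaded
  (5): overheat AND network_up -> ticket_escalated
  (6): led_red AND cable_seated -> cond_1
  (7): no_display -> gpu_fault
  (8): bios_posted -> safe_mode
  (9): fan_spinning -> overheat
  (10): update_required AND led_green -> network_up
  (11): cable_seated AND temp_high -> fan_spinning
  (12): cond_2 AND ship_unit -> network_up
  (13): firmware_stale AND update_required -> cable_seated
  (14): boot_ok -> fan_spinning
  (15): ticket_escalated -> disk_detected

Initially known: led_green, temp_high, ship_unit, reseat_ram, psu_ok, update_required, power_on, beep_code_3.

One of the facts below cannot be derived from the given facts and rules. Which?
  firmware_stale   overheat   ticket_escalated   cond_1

cond_1

Round 1: (1) [power_on AND ship_unit -> firmware_stale]; (4) [led_green AND beep_code_3 -> log_uploaded]; (10) [update_required AND led_green -> network_up]. New: firmware_stale, log_uploaded, network_up.
Round 2: (13) [firmware_stale AND update_required -> cable_seated]. New: cable_seated.
Round 3: (11) [cable_seated AND temp_high -> fan_spinning]. New: fan_spinning.
Round 4: (9) [fan_spinning -> overheat]. New: overheat.
Round 5: (5) [overheat AND network_up -> ticket_escalated]. New: ticket_escalated.
Round 6: (15) [ticket_escalated -> disk_detected]. New: disk_detected.
Derived: ticket_escalated (round 5), firmware_stale (round 1), overheat (round 4). cond_1 never appears in any round.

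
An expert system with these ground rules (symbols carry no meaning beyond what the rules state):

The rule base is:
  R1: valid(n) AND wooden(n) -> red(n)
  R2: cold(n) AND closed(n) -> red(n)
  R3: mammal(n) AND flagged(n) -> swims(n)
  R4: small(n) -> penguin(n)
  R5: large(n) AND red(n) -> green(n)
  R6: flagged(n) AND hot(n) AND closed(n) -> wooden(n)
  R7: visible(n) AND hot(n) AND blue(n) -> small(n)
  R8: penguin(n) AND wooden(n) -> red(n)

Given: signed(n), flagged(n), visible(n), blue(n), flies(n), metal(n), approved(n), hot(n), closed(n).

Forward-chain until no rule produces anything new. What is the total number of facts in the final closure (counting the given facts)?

Round 1 — R6, R7, derive wooden(n), small(n).
Round 2 — R4, derive penguin(n).
Round 3 — R8, derive red(n).
Closure: {approved(n), blue(n), closed(n), flagged(n), flies(n), hot(n), metal(n), penguin(n), red(n), signed(n), small(n), visible(n), wooden(n)} — 13 facts.

13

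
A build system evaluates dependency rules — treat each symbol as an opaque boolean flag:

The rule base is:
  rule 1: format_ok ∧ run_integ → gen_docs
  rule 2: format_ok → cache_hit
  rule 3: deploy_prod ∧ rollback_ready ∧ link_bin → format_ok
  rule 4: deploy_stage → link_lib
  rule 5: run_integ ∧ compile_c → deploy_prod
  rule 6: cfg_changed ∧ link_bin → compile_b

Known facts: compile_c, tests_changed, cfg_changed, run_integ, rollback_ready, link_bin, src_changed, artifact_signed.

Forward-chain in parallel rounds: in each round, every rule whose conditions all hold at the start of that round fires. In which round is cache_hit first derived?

Round 1: rule 5 [run_integ ∧ compile_c → deploy_prod]; rule 6 [cfg_changed ∧ link_bin → compile_b]. New: deploy_prod, compile_b.
Round 2: rule 3 [deploy_prod ∧ rollback_ready ∧ link_bin → format_ok]. New: format_ok.
Round 3: rule 1 [format_ok ∧ run_integ → gen_docs]; rule 2 [format_ok → cache_hit]. New: gen_docs, cache_hit.
cache_hit first appears in round 3.

3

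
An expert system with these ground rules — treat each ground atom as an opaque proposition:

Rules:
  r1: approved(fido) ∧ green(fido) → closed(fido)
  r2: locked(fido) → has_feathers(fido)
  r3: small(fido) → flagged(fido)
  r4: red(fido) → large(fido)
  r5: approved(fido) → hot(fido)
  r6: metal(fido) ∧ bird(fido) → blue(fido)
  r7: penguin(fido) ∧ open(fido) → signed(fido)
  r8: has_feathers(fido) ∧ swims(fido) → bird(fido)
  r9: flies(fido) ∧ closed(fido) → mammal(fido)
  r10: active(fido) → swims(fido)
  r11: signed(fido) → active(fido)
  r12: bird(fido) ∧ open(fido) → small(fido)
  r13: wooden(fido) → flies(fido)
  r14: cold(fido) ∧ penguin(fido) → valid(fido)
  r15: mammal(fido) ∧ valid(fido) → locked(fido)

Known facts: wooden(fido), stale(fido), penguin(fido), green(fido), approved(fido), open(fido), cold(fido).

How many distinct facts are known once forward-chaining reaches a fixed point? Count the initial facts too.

20

Round 1: r1 [approved(fido) ∧ green(fido) → closed(fido)]; r5 [approved(fido) → hot(fido)]; r7 [penguin(fido) ∧ open(fido) → signed(fido)]; r13 [wooden(fido) → flies(fido)]; r14 [cold(fido) ∧ penguin(fido) → valid(fido)]. Adds closed(fido), hot(fido), signed(fido), flies(fido), valid(fido).
Round 2: r9 [flies(fido) ∧ closed(fido) → mammal(fido)]; r11 [signed(fido) → active(fido)]. Adds mammal(fido), active(fido).
Round 3: r10 [active(fido) → swims(fido)]; r15 [mammal(fido) ∧ valid(fido) → locked(fido)]. Adds swims(fido), locked(fido).
Round 4: r2 [locked(fido) → has_feathers(fido)]. Adds has_feathers(fido).
Round 5: r8 [has_feathers(fido) ∧ swims(fido) → bird(fido)]. Adds bird(fido).
Round 6: r12 [bird(fido) ∧ open(fido) → small(fido)]. Adds small(fido).
Round 7: r3 [small(fido) → flagged(fido)]. Adds flagged(fido).
Closure: {active(fido), approved(fido), bird(fido), closed(fido), cold(fido), flagged(fido), flies(fido), green(fido), has_feathers(fido), hot(fido), locked(fido), mammal(fido), open(fido), penguin(fido), signed(fido), small(fido), stale(fido), swims(fido), valid(fido), wooden(fido)} — 20 facts.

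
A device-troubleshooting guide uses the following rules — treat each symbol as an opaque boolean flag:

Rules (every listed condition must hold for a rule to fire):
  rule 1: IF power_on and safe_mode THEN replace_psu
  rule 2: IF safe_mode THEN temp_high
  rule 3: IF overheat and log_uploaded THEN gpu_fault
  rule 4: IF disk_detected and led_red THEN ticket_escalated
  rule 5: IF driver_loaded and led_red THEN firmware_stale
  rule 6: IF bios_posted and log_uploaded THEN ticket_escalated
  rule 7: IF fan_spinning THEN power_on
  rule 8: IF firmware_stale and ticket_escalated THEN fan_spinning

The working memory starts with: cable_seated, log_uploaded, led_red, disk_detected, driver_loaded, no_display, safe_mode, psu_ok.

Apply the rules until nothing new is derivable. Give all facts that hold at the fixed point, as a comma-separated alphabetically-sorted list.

cable_seated, disk_detected, driver_loaded, fan_spinning, firmware_stale, led_red, log_uploaded, no_display, power_on, psu_ok, replace_psu, safe_mode, temp_high, ticket_escalated

Round 1: rule 2 [IF safe_mode THEN temp_high]; rule 4 [IF disk_detected and led_red THEN ticket_escalated]; rule 5 [IF driver_loaded and led_red THEN firmware_stale]. Adds temp_high, ticket_escalated, firmware_stale.
Round 2: rule 8 [IF firmware_stale and ticket_escalated THEN fan_spinning]. Adds fan_spinning.
Round 3: rule 7 [IF fan_spinning THEN power_on]. Adds power_on.
Round 4: rule 1 [IF power_on and safe_mode THEN replace_psu]. Adds replace_psu.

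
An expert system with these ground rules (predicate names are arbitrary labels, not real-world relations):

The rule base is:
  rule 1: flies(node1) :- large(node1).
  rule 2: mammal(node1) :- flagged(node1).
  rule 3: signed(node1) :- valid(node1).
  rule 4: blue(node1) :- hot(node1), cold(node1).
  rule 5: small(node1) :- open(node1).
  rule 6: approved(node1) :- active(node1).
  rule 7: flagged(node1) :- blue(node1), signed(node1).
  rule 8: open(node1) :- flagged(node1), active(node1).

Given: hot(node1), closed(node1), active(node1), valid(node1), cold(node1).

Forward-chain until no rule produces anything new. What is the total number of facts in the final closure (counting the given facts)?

12

Round 1: rule 3 [signed(node1) :- valid(node1).]; rule 4 [blue(node1) :- hot(node1), cold(node1).]; rule 6 [approved(node1) :- active(node1).]. New: signed(node1), blue(node1), approved(node1).
Round 2: rule 7 [flagged(node1) :- blue(node1), signed(node1).]. New: flagged(node1).
Round 3: rule 2 [mammal(node1) :- flagged(node1).]; rule 8 [open(node1) :- flagged(node1), active(node1).]. New: mammal(node1), open(node1).
Round 4: rule 5 [small(node1) :- open(node1).]. New: small(node1).
Closure: {active(node1), approved(node1), blue(node1), closed(node1), cold(node1), flagged(node1), hot(node1), mammal(node1), open(node1), signed(node1), small(node1), valid(node1)} — 12 facts.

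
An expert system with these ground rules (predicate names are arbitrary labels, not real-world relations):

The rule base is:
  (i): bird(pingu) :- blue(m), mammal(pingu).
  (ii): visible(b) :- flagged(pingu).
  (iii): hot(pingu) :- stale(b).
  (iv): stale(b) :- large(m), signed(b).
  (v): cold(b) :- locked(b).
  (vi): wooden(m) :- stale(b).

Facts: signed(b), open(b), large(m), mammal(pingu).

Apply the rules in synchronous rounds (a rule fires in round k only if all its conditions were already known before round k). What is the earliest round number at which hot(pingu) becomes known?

Round 1 — (iv), derive stale(b).
Round 2 — (iii), (vi), derive hot(pingu), wooden(m).
hot(pingu) first appears in round 2.

2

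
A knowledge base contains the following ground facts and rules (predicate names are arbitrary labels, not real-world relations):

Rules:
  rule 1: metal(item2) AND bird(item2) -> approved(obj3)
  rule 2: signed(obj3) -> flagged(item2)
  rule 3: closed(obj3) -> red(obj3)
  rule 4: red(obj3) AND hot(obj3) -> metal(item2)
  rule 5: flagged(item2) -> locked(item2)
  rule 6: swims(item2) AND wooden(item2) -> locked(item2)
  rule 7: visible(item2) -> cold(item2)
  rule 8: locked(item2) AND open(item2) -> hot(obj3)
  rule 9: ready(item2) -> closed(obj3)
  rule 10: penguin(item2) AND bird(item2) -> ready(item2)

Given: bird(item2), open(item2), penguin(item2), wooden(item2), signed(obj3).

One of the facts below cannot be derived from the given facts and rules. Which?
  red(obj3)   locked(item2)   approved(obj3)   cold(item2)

Round 1 — rule 2, rule 10, derive flagged(item2), ready(item2).
Round 2 — rule 5, rule 9, derive locked(item2), closed(obj3).
Round 3 — rule 3, rule 8, derive red(obj3), hot(obj3).
Round 4 — rule 4, derive metal(item2).
Round 5 — rule 1, derive approved(obj3).
Derived: approved(obj3) (round 5), red(obj3) (round 3), locked(item2) (round 2). cold(item2) never appears in any round.

cold(item2)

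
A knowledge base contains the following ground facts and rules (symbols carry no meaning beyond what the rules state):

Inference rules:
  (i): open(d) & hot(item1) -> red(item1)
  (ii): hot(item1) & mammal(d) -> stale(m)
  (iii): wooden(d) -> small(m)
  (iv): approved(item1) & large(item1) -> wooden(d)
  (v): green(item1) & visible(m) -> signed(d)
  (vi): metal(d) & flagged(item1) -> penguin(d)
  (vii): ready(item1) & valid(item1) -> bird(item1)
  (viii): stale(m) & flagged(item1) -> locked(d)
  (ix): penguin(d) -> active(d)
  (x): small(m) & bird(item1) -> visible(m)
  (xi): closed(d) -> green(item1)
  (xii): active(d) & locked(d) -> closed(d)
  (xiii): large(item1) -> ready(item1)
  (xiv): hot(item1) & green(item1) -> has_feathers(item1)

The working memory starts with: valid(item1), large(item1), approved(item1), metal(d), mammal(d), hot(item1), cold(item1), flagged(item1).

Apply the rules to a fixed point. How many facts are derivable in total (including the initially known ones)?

Round 1 — (ii), (iv), (vi), (xiii), derive stale(m), wooden(d), penguin(d), ready(item1).
Round 2 — (iii), (vii), (viii), (ix), derive small(m), bird(item1), locked(d), active(d).
Round 3 — (x), (xii), derive visible(m), closed(d).
Round 4 — (xi), derive green(item1).
Round 5 — (v), (xiv), derive signed(d), has_feathers(item1).
Closure: {active(d), approved(item1), bird(item1), closed(d), cold(item1), flagged(item1), green(item1), has_feathers(item1), hot(item1), large(item1), locked(d), mammal(d), metal(d), penguin(d), ready(item1), signed(d), small(m), stale(m), valid(item1), visible(m), wooden(d)} — 21 facts.

21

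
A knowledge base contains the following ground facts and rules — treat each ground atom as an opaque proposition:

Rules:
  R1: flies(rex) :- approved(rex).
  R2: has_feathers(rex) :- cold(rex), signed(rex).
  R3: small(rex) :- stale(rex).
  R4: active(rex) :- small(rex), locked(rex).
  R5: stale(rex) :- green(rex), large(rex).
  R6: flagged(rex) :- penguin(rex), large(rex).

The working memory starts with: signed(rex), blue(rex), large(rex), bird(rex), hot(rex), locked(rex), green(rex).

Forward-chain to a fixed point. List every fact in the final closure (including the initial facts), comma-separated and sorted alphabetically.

Round 1 — R5, derive stale(rex).
Round 2 — R3, derive small(rex).
Round 3 — R4, derive active(rex).

active(rex), bird(rex), blue(rex), green(rex), hot(rex), large(rex), locked(rex), signed(rex), small(rex), stale(rex)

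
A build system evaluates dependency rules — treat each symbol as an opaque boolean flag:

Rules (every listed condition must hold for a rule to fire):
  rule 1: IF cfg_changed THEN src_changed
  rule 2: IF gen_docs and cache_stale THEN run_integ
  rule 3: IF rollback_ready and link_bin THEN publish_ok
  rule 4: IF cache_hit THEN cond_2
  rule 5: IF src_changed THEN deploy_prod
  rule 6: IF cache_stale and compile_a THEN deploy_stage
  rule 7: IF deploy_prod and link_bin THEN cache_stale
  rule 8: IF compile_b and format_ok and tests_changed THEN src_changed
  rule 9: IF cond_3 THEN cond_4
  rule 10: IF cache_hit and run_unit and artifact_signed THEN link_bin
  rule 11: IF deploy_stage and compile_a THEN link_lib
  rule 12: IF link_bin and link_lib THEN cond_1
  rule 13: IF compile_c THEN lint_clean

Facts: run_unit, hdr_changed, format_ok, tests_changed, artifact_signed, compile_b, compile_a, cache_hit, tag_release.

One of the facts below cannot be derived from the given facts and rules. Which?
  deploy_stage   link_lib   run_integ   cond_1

[1] rule 4 [IF cache_hit THEN cond_2]; rule 8 [IF compile_b and format_ok and tests_changed THEN src_changed]; rule 10 [IF cache_hit and run_unit and artifact_signed THEN link_bin]. ⇒ new: cond_2, src_changed, link_bin.
[2] rule 5 [IF src_changed THEN deploy_prod]. ⇒ new: deploy_prod.
[3] rule 7 [IF deploy_prod and link_bin THEN cache_stale]. ⇒ new: cache_stale.
[4] rule 6 [IF cache_stale and compile_a THEN deploy_stage]. ⇒ new: deploy_stage.
[5] rule 11 [IF deploy_stage and compile_a THEN link_lib]. ⇒ new: link_lib.
[6] rule 12 [IF link_bin and link_lib THEN cond_1]. ⇒ new: cond_1.
Derived: cond_1 (round 6), deploy_stage (round 4), link_lib (round 5). run_integ never appears in any round.

run_integ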